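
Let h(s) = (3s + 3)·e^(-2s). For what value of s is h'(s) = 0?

-1/2

Differentiating with the product rule gives h'(s) = (-6s - 3)·e^(-2s). Since e^(-2s) > 0, the only critical point is s = -1/2.
h''(-1/2) has the same sign as -6 < 0, so this is a local maximum.
h(-1/2) = (3/2)·e^(1) ≈ 4.0774.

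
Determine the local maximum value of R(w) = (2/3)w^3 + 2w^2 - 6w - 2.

16

R'(w) = 2w^2 + 4w - 6. Setting R'(w) = 0 gives w ∈ {-3, 1}.
R''(w) = 4w + 4. R''(-3) = -8 < 0 ⇒ local maximum; R''(1) = 8 > 0 ⇒ local minimum.
The local maximum is R(-3) = 16.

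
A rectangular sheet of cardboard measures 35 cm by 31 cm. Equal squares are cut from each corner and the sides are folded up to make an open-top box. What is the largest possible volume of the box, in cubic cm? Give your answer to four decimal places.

2640.0605

With cut size x, the volume is V(x) = x(35 − 2x)(31 − 2x) for 0 < x < 15.5.
V'(x) = 12x^2 − 264x + 1085. Setting V'(x) = 0 gives x ≈ 5.4698 (the root in (0, 15.5)).
V''(x) = 24x − 264 is negative there, so this is the maximum; V ≈ 2640.0605.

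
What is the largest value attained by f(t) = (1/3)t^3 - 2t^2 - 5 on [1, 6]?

f'(t) = t^2 - 4t, whose only zero in [1, 6] is t = 4.
Compare values at every candidate in [1, 6]: f(1) = -20/3; f(4) = -47/3; f(6) = -5.
Hence the absolute maximum is -5 at t = 6.

-5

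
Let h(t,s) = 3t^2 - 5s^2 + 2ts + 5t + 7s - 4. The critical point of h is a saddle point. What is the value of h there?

-19/4

∂h/∂t = 6t + 2s + 5 = 0 and ∂h/∂s = 2t - 10s + 7 = 0, so (t, s) = (-1, 1/2).
The Hessian has h_{tt} = 6, h_{ss} = -10, h_{ts} = 2, giving D = -64 < 0, so the point is a saddle point.
h(-1, 1/2) = -19/4.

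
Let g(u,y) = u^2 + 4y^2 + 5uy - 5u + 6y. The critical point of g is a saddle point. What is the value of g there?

∂g/∂u = 2u + 5y - 5 = 0 and ∂g/∂y = 5u + 8y + 6 = 0, so (u, y) = (-70/9, 37/9).
The Hessian has g_{uu} = 2, g_{yy} = 8, g_{uy} = 5, giving D = -9 < 0, so the point is a saddle point.
g(-70/9, 37/9) = 286/9.

286/9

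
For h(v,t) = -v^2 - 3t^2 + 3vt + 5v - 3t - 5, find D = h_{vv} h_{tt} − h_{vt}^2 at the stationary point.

3

∂h/∂v = -2v + 3t + 5 = 0 and ∂h/∂t = 3v - 6t - 3 = 0, so (v, t) = (7, 3).
The Hessian has h_{vv} = -2, h_{tt} = -6, h_{vt} = 3, giving D = 3 > 0 with h_{vv} < 0, so the point is a local maximum.
D = (-2)·(-6) − (3)^2 = 3.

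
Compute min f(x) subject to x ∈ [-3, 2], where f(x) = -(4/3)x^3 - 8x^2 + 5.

f'(x) = -4x^2 - 16x, whose only zero in [-3, 2] is x = 0.
Candidates: f(-3) = -31, f(0) = 5, f(2) = -113/3.
Hence the absolute minimum is -113/3 at x = 2.

-113/3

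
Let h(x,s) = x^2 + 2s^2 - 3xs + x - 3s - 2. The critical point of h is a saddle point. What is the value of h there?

0

∂h/∂x = 2x - 3s + 1 = 0 and ∂h/∂s = -3x + 4s - 3 = 0, so (x, s) = (-5, -3).
The Hessian has h_{xx} = 2, h_{ss} = 4, h_{xs} = -3, giving D = -1 < 0, so the point is a saddle point.
h(-5, -3) = 0.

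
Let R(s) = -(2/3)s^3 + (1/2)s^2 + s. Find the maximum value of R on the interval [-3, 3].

The derivative is -2s^2 + s + 1, which vanishes at s = -1/2 and s = 1.
Evaluating at the critical points and endpoints: R(-3) = 39/2; R(-1/2) = -7/24; R(1) = 5/6; R(3) = -21/2.
Hence the absolute maximum is 39/2 at s = -3.

39/2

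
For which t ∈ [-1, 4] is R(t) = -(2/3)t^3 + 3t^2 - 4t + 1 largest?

Differentiating, R'(t) = -2t^2 + 6t - 4; which vanishes at t = 1 and t = 2.
Compare values at every candidate in [-1, 4]: R(-1) = 26/3,  R(1) = -2/3,  R(2) = -1/3,  R(4) = -29/3.
Hence the absolute maximum is 26/3 at t = -1.

-1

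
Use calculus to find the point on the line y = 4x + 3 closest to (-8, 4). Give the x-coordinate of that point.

-4/17

Minimize D(x)^2 = (x + 8)^2 + (4x - 1)^2.
d/dx[D^2] = 2(x + 8) + 2·4·(4x - 1) = 0 ⇒ x = -4/17.
Then y = 35/17 and the distance is √(1089/17) ≈ 8.0037.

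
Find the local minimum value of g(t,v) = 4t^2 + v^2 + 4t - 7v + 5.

∂g/∂t = 8t + 4 = 0 and ∂g/∂v = 2v - 7 = 0, so (t, v) = (-1/2, 7/2).
The Hessian has g_{tt} = 8, g_{vv} = 2, g_{tv} = 0, giving D = 16 > 0 with g_{tt} > 0, so the point is a local minimum.
g(-1/2, 7/2) = -33/4.

-33/4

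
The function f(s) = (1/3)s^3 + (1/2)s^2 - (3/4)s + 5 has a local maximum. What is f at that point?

49/8

f'(s) = s^2 + s - 3/4. Setting f'(s) = 0 gives s ∈ {-3/2, 1/2}.
Second-derivative test with f''(s) = 2s + 1: f''(-3/2) = -2 < 0 ⇒ local maximum; f''(1/2) = 2 > 0 ⇒ local minimum.
Thus f has its local maximum at s = -3/2, with value 49/8.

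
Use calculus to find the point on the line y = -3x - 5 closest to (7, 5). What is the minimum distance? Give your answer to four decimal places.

Minimize D(x)^2 = (x - 7)^2 + (-3x - 10)^2.
d/dx[D^2] = 2(x - 7) + 2·(-3)·(-3x - 10) = 0 ⇒ x = -23/10.
Then y = 19/10 and the distance is √(961/10) ≈ 9.8031.

9.8031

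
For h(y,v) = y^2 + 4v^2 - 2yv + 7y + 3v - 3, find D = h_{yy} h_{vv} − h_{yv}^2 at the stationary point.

∂h/∂y = 2y - 2v + 7 = 0 and ∂h/∂v = -2y + 8v + 3 = 0, so (y, v) = (-31/6, -5/3).
The Hessian has h_{yy} = 2, h_{vv} = 8, h_{yv} = -2, giving D = 12 > 0 with h_{yy} > 0, so the point is a local minimum.
D = (2)·(8) − (-2)^2 = 12.

12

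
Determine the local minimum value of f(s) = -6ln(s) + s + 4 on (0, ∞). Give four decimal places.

-0.7506

f'(s) = -6/s + 1 = 0 gives s = 6.
f''(s) = 6/s², which is positive for s > 0, so this is a local minimum.
f(6) = -6·ln(6) + 6 + 4 ≈ -0.7506.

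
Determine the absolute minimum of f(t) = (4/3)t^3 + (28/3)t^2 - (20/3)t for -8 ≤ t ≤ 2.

f'(t) = 4t^2 + (56/3)t - 20/3, which vanishes at t = -5 and t = 1/3.
Evaluating at the critical points and endpoints: f(-8) = -32, f(-5) = 100, f(1/3) = -92/81, f(2) = 104/3.
Hence the absolute minimum is -32 at t = -8.

-32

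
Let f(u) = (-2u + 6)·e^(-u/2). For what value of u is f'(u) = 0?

Differentiating with the product rule gives f'(u) = (u - 5)·e^(-u/2). Since e^(-u/2) > 0, the only critical point is u = 5.
f''(5) has the same sign as 1 > 0, so this is a local minimum.
f(5) = (-4)·e^(-5/2) ≈ -0.3283.

5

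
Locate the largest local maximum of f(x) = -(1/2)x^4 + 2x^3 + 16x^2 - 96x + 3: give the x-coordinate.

Critical points: f'(x) = -2x^3 + 6x^2 + 32x - 96 vanishes at x = -4, 3, 4.
f''(x) = -6x^2 + 12x + 32. f''(-4) = -112 < 0 ⇒ local maximum; f''(3) = 14 > 0 ⇒ local minimum; f''(4) = -16 < 0 ⇒ local maximum.
Thus f has its largest local maximum at x = -4, with value 387.

-4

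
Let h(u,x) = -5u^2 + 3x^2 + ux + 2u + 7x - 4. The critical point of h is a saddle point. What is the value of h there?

∂h/∂u = -10u + x + 2 = 0 and ∂h/∂x = u + 6x + 7 = 0, so (u, x) = (5/61, -72/61).
The Hessian has h_{uu} = -10, h_{xx} = 6, h_{ux} = 1, giving D = -61 < 0, so the point is a saddle point.
h(5/61, -72/61) = -491/61.

-491/61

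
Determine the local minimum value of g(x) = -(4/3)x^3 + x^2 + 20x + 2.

-70/3

g'(x) = -4x^2 + 2x + 20 = 0 at x = -2, 5/2.
g''(x) = -8x + 2. g''(-2) = 18 > 0 ⇒ local minimum; g''(5/2) = -18 < 0 ⇒ local maximum.
The local minimum is g(-2) = -70/3.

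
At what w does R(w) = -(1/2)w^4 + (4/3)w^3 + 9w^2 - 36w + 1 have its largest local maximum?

-3

R'(w) = -2w^3 + 4w^2 + 18w - 36 = 0 at w = -3, 2, 3.
Second-derivative test with R''(w) = -6w^2 + 8w + 18: R''(-3) = -60 < 0 ⇒ local maximum; R''(2) = 10 > 0 ⇒ local minimum; R''(3) = -12 < 0 ⇒ local maximum.
So the largest local maximum value is R(-3) = 227/2.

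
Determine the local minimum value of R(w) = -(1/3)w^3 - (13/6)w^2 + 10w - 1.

Critical points: R'(w) = -w^2 - (13/3)w + 10 vanishes at w = -6, 5/3.
Second-derivative test with R''(w) = -2w - 13/3: R''(-6) = 23/3 > 0 ⇒ local minimum; R''(5/3) = -23/3 < 0 ⇒ local maximum.
Thus R has its local minimum at w = -6, with value -67.

-67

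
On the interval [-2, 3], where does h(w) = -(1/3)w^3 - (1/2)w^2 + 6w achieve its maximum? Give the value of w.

2

The derivative is -w^2 - w + 6, whose only zero in [-2, 3] is w = 2.
Evaluating at the critical points and endpoints: h(-2) = -34/3, h(2) = 22/3, h(3) = 9/2.
So the maximum is h(2) = 22/3.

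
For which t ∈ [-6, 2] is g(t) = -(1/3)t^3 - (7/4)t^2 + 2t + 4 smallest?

Differentiating, g'(t) = -t^2 - (7/2)t + 2; which vanishes at t = -4 and t = 1/2.
Evaluating at the critical points and endpoints: g(-6) = 1,  g(-4) = -32/3,  g(1/2) = 217/48,  g(2) = -5/3.
The minimum over the interval is -32/3, attained at t = -4.

-4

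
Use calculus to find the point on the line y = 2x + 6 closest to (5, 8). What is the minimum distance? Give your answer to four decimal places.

Minimize D(x)^2 = (x - 5)^2 + (2x - 2)^2.
d/dx[D^2] = 2(x - 5) + 2·2·(2x - 2) = 0 ⇒ x = 9/5.
Then y = 48/5 and the distance is √(64/5) ≈ 3.5777.

3.5777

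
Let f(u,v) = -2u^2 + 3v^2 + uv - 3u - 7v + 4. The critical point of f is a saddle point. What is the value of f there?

∂f/∂u = -4u + v - 3 = 0 and ∂f/∂v = u + 6v - 7 = 0, so (u, v) = (-11/25, 31/25).
The Hessian has f_{uu} = -4, f_{vv} = 6, f_{uv} = 1, giving D = -25 < 0, so the point is a saddle point.
f(-11/25, 31/25) = 8/25.

8/25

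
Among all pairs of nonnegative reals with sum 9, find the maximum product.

81/4

With x + y = 9, the product is P(x) = x(9 − x).
P'(x) = 9 − 2x = 0 gives x = 9/2; P'' = −2 < 0, so this is the maximum.
P = 9/2·9/2 = 81/4.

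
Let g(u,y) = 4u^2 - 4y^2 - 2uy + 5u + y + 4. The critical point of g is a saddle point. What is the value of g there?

93/34

∂g/∂u = 8u - 2y + 5 = 0 and ∂g/∂y = -2u - 8y + 1 = 0, so (u, y) = (-19/34, 9/34).
The Hessian has g_{uu} = 8, g_{yy} = -8, g_{uy} = -2, giving D = -68 < 0, so the point is a saddle point.
g(-19/34, 9/34) = 93/34.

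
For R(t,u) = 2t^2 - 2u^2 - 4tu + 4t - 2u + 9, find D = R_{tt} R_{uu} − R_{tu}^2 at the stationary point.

-32

∂R/∂t = 4t - 4u + 4 = 0 and ∂R/∂u = -4t - 4u - 2 = 0, so (t, u) = (-3/4, 1/4).
The Hessian has R_{tt} = 4, R_{uu} = -4, R_{tu} = -4, giving D = -32 < 0, so the point is a saddle point.
D = (4)·(-4) − (-4)^2 = -32.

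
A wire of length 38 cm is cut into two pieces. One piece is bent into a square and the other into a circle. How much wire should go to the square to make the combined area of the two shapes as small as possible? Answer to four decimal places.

Let x be the length used for the square. Square side x/4; circle radius (38−x)/(2π).
A(x) = (x/4)² + π·((38−x)/(2π))² = x²/16 + (38−x)²/(4π) for 0 ≤ x ≤ 38. A'(x) = x/8 − (38−x)/(2π) = 0 gives x = 4·38/(π+4) ≈ 21.2838.
A'' = 1/8 + 1/(2π) > 0, so this gives the minimum combined area; x ≈ 21.2838 cm to the square.

21.2838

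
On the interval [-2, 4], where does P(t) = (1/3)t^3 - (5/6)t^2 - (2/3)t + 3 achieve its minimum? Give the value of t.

Differentiating, P'(t) = t^2 - (5/3)t - 2/3; which vanishes at t = -1/3 and t = 2.
Candidates: P(-2) = -5/3, P(-1/3) = 505/162, P(2) = 1, P(4) = 25/3.
The minimum over the interval is -5/3, attained at t = -2.

-2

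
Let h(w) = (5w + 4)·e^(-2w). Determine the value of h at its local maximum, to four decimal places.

4.5553

h'(w) = 5·e^(-2w) + (5w + 4)·(-2)·e^(-2w) = (-10w - 3)·e^(-2w). Since e^(-2w) > 0, the only critical point is w = -3/10.
h''(-3/10) has the same sign as -10 < 0, so this is a local maximum.
h(-3/10) = (5/2)·e^(3/5) ≈ 4.5553.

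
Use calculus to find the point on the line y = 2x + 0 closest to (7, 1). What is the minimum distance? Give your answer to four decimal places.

Minimize D(x)^2 = (x - 7)^2 + (2x - 1)^2.
d/dx[D^2] = 2(x - 7) + 2·2·(2x - 1) = 0 ⇒ x = 9/5.
Then y = 18/5 and the distance is √(169/5) ≈ 5.8138.

5.8138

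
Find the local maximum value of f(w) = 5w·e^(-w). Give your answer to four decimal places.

1.8394

f'(w) = 5·e^(-w) + (5w)·(-1)·e^(-w) = (-5w + 5)·e^(-w). Since e^(-w) > 0, the only critical point is w = 1.
f''(1) has the same sign as -5 < 0, so this is a local maximum.
f(1) = (5)·e^(-1) ≈ 1.8394.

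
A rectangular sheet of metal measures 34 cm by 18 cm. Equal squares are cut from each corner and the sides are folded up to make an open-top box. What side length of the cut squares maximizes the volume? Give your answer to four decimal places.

3.7564

With cut size x, the volume is V(x) = x(34 − 2x)(18 − 2x) for 0 < x < 9.
V'(x) = 12x^2 − 208x + 612. Setting V'(x) = 0 gives x ≈ 3.7564 (the root in (0, 9)).
V''(x) = 24x − 208 is negative there, so this is the maximum; V ≈ 1043.4399.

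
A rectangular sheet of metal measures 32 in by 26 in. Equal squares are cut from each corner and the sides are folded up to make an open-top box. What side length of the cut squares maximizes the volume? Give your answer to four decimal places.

4.7564

With cut size x, the volume is V(x) = x(32 − 2x)(26 − 2x) for 0 < x < 13.
V'(x) = 12x^2 − 232x + 832. Setting V'(x) = 0 gives x ≈ 4.7564 (the root in (0, 13)).
V''(x) = 24x − 232 is negative there, so this is the maximum; V ≈ 1763.4399.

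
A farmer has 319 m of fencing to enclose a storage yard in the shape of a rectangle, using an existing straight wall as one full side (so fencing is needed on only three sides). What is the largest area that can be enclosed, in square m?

Let the sides perpendicular to the wall have length x and the parallel side y, so 2x + y = 319 and the area is A = xy = x(319 − 2x).
A'(x) = 319 − 4x = 0 gives x = 319/4, and A''(x) = −4 < 0 confirms a maximum.
Then y = 319 − 2·319/4 = 319/2 and A = 101761/8.

101761/8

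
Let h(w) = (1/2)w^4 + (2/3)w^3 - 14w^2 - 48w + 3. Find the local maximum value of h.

137/3

h'(w) = 2w^3 + 2w^2 - 28w - 48 = 0 at w = -3, -2, 4.
Since h''(w) = 6w^2 + 4w - 28, we get h''(-3) = 14 > 0 ⇒ local minimum; h''(-2) = -12 < 0 ⇒ local maximum; h''(4) = 84 > 0 ⇒ local minimum.
So the local maximum value is h(-2) = 137/3.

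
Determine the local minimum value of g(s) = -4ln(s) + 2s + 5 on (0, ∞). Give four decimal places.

g'(s) = -4/s + 2 = 0 gives s = 2.
g''(s) = 4/s², which is positive for s > 0, so this is a local minimum.
g(2) = -4·ln(2) + 4 + 5 ≈ 6.2274.

6.2274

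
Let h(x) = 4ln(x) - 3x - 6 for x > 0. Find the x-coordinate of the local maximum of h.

h'(x) = 4/x − 3 = 0 gives x = 4/3.
h''(x) = -4/x², which is negative for x > 0, so this is a local maximum.
h(4/3) = 4·ln(4/3) - 4 - 6 ≈ -8.8493.

4/3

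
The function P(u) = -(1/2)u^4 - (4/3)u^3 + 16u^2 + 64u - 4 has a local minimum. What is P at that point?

P'(u) = -2u^3 - 4u^2 + 32u + 64 = 0 at u = -4, -2, 4.
P''(u) = -6u^2 - 8u + 32. P''(-4) = -32 < 0 ⇒ local maximum; P''(-2) = 24 > 0 ⇒ local minimum; P''(4) = -96 < 0 ⇒ local maximum.
So the local minimum value is P(-2) = -196/3.

-196/3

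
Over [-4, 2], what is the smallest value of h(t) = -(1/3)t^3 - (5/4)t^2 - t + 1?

h'(t) = -t^2 - (5/2)t - 1, which vanishes at t = -2 and t = -1/2.
Candidates: h(-4) = 19/3; h(-2) = 2/3; h(-1/2) = 59/48; h(2) = -26/3.
Hence the absolute minimum is -26/3 at t = 2.

-26/3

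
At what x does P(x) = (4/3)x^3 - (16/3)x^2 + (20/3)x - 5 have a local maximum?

1

P'(x) = 4x^2 - (32/3)x + 20/3. Setting P'(x) = 0 gives x ∈ {1, 5/3}.
Second-derivative test with P''(x) = 8x - 32/3: P''(1) = -8/3 < 0 ⇒ local maximum; P''(5/3) = 8/3 > 0 ⇒ local minimum.
So the local maximum value is P(1) = -7/3.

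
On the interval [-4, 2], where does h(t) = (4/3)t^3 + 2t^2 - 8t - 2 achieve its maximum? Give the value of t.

-2

h'(t) = 4t^2 + 4t - 8, which vanishes at t = -2 and t = 1.
Candidates: h(-4) = -70/3, h(-2) = 34/3, h(1) = -20/3, h(2) = 2/3.
The maximum over the interval is 34/3, attained at t = -2.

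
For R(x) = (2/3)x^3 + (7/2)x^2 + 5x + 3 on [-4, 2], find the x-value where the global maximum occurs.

2

Differentiating, R'(x) = 2x^2 + 7x + 5; which vanishes at x = -5/2 and x = -1.
Evaluating at the critical points and endpoints: R(-4) = -11/3, R(-5/2) = 47/24, R(-1) = 5/6, R(2) = 97/3.
Hence the absolute maximum is 97/3 at x = 2.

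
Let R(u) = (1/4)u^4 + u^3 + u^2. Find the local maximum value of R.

1/4

Critical points: R'(u) = u^3 + 3u^2 + 2u vanishes at u = -2, -1, 0.
R''(u) = 3u^2 + 6u + 2. R''(-2) = 2 > 0 ⇒ local minimum; R''(-1) = -1 < 0 ⇒ local maximum; R''(0) = 2 > 0 ⇒ local minimum.
Thus R has its local maximum at u = -1, with value 1/4.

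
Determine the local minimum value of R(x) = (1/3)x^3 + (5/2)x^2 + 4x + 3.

7/6

R'(x) = x^2 + 5x + 4. Setting R'(x) = 0 gives x ∈ {-4, -1}.
Second-derivative test with R''(x) = 2x + 5: R''(-4) = -3 < 0 ⇒ local maximum; R''(-1) = 3 > 0 ⇒ local minimum.
Thus R has its local minimum at x = -1, with value 7/6.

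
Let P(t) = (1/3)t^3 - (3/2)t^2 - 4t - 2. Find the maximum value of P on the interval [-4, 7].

65/6

P'(t) = t^2 - 3t - 4, which vanishes at t = -1 and t = 4.
Evaluating at the critical points and endpoints: P(-4) = -94/3, P(-1) = 1/6, P(4) = -62/3, P(7) = 65/6.
Hence the absolute maximum is 65/6 at t = 7.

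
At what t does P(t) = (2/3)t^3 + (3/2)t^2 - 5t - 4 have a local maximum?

-5/2

Critical points: P'(t) = 2t^2 + 3t - 5 vanishes at t = -5/2, 1.
Since P''(t) = 4t + 3, we get P''(-5/2) = -7 < 0 ⇒ local maximum; P''(1) = 7 > 0 ⇒ local minimum.
Thus P has its local maximum at t = -5/2, with value 179/24.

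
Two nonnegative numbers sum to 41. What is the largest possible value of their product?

1681/4

With x + y = 41, the product is P(x) = x(41 − x).
P'(x) = 41 − 2x = 0 gives x = 41/2; P'' = −2 < 0, so this is the maximum.
P = 41/2·41/2 = 1681/4.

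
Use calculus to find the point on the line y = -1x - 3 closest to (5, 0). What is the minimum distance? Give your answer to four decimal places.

Minimize D(x)^2 = (x - 5)^2 + (-x - 3)^2.
d/dx[D^2] = 2(x - 5) + 2·(-1)·(-x - 3) = 0 ⇒ x = 1.
Then y = -4 and the distance is √(32) ≈ 5.6569.

5.6569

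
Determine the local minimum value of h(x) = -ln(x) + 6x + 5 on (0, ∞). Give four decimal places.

7.7918

h'(x) = -1/x + 6 = 0 gives x = 1/6.
h''(x) = 1/x², which is positive for x > 0, so this is a local minimum.
h(1/6) = -1·ln(1/6) + 1 + 5 ≈ 7.7918.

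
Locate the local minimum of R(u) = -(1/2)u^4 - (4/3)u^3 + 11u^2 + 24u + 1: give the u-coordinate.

-1

R'(u) = -2u^3 - 4u^2 + 22u + 24. Setting R'(u) = 0 gives u ∈ {-4, -1, 3}.
Second-derivative test with R''(u) = -6u^2 - 8u + 22: R''(-4) = -42 < 0 ⇒ local maximum; R''(-1) = 24 > 0 ⇒ local minimum; R''(3) = -56 < 0 ⇒ local maximum.
Thus R has its local minimum at u = -1, with value -67/6.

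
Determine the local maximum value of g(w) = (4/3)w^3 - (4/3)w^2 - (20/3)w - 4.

0

g'(w) = 4w^2 - (8/3)w - 20/3. Setting g'(w) = 0 gives w ∈ {-1, 5/3}.
g''(w) = 8w - 8/3. g''(-1) = -32/3 < 0 ⇒ local maximum; g''(5/3) = 32/3 > 0 ⇒ local minimum.
The local maximum is g(-1) = 0.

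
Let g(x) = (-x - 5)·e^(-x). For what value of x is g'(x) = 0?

-4

g'(x) = (-1)·e^(-x) + (-x - 5)·(-1)·e^(-x) = (x + 4)·e^(-x). Since e^(-x) > 0, the only critical point is x = -4.
g''(-4) has the same sign as 1 > 0, so this is a local minimum.
g(-4) = (-1)·e^(4) ≈ -54.5982.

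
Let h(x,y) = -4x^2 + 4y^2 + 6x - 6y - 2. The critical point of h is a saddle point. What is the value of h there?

-2

∂h/∂x = -8x + 6 = 0 and ∂h/∂y = 8y - 6 = 0, so (x, y) = (3/4, 3/4).
The Hessian has h_{xx} = -8, h_{yy} = 8, h_{xy} = 0, giving D = -64 < 0, so the point is a saddle point.
h(3/4, 3/4) = -2.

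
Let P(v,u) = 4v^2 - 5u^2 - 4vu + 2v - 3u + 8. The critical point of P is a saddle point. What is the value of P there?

∂P/∂v = 8v - 4u + 2 = 0 and ∂P/∂u = -4v - 10u - 3 = 0, so (v, u) = (-1/3, -1/6).
The Hessian has P_{vv} = 8, P_{uu} = -10, P_{vu} = -4, giving D = -96 < 0, so the point is a saddle point.
P(-1/3, -1/6) = 95/12.

95/12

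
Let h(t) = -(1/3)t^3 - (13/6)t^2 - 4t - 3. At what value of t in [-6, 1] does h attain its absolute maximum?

h'(t) = -t^2 - (13/3)t - 4, which vanishes at t = -3 and t = -4/3.
Evaluating at the critical points and endpoints: h(-6) = 15; h(-3) = -3/2; h(-4/3) = -59/81; h(1) = -19/2.
So the maximum is h(-6) = 15.

-6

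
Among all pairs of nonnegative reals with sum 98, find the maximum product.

With x + y = 98, the product is P(x) = x(98 − x).
P'(x) = 98 − 2x = 0 gives x = 49; P'' = −2 < 0, so this is the maximum.
P = 49·49 = 2401.

2401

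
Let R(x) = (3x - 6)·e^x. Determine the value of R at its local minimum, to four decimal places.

By the product rule, R'(x) = (3x - 3)·e^x. Since e^x > 0, the only critical point is x = 1.
R''(1) has the same sign as 3 > 0, so this is a local minimum.
R(1) = (-3)·e^(1) ≈ -8.1548.

-8.1548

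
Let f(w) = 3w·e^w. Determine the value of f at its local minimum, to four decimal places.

-1.1036

f'(w) = 3·e^w + (3w)·1·e^w = (3w + 3)·e^w. Since e^w > 0, the only critical point is w = -1.
f''(-1) has the same sign as 3 > 0, so this is a local minimum.
f(-1) = (-3)·e^(-1) ≈ -1.1036.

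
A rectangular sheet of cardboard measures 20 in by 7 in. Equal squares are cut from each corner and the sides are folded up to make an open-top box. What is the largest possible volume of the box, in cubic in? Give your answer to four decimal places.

102.1750

With cut size x, the volume is V(x) = x(20 − 2x)(7 − 2x) for 0 < x < 3.5.
V'(x) = 12x^2 − 108x + 140. Setting V'(x) = 0 gives x ≈ 1.5703 (the root in (0, 3.5)).
V''(x) = 24x − 108 is negative there, so this is the maximum; V ≈ 102.1750.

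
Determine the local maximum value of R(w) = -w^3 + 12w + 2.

18

R'(w) = -3w^2 + 12 = 0 at w = -2, 2.
Since R''(w) = -6w, we get R''(-2) = 12 > 0 ⇒ local minimum; R''(2) = -12 < 0 ⇒ local maximum.
The local maximum is R(2) = 18.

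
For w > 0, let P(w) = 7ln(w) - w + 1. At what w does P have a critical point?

7

P'(w) = 7/w − 1 = 0 gives w = 7.
P''(w) = -7/w², which is negative for w > 0, so this is a local maximum.
P(7) = 7·ln(7) - 7 + 1 ≈ 7.6214.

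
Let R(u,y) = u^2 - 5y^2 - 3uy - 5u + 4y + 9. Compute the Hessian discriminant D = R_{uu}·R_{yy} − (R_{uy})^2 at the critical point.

∂R/∂u = 2u - 3y - 5 = 0 and ∂R/∂y = -3u - 10y + 4 = 0, so (u, y) = (62/29, -7/29).
The Hessian has R_{uu} = 2, R_{yy} = -10, R_{uy} = -3, giving D = -29 < 0, so the point is a saddle point.
D = (2)·(-10) − (-3)^2 = -29.

-29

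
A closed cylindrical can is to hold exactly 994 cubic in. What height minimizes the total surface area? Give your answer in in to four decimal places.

10.8168

With radius r and height h, πr²h = 994 so h = 994/(πr²), and S(r) = 2πr² + 2πrh = 2πr² + 2·994/r.
S'(r) = 4πr − 2·994/r² = 0 ⇒ r³ = 994/(2π), so r ≈ 5.4084 and h = 2r ≈ 10.8168.
S''(r) = 4π + 4·994/r³ > 0, so this is the minimum; S ≈ 551.3645.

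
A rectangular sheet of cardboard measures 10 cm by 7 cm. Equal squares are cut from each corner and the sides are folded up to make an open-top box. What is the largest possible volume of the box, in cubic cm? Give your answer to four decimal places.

With cut size x, the volume is V(x) = x(10 − 2x)(7 − 2x) for 0 < x < 3.5.
V'(x) = 12x^2 − 68x + 70. Setting V'(x) = 0 gives x ≈ 1.3520 (the root in (0, 3.5)).
V''(x) = 24x − 68 is negative there, so this is the maximum; V ≈ 42.3766.

42.3766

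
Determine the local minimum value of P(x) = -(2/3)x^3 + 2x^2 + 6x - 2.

P'(x) = -2x^2 + 4x + 6 = 0 at x = -1, 3.
P''(x) = -4x + 4. P''(-1) = 8 > 0 ⇒ local minimum; P''(3) = -8 < 0 ⇒ local maximum.
So the local minimum value is P(-1) = -16/3.

-16/3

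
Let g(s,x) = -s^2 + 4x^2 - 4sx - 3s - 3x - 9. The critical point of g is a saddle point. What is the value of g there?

∂g/∂s = -2s - 4x - 3 = 0 and ∂g/∂x = -4s + 8x - 3 = 0, so (s, x) = (-9/8, -3/16).
The Hessian has g_{ss} = -2, g_{xx} = 8, g_{sx} = -4, giving D = -32 < 0, so the point is a saddle point.
g(-9/8, -3/16) = -225/32.

-225/32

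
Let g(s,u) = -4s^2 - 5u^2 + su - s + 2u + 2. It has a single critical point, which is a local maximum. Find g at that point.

∂g/∂s = -8s + u - 1 = 0 and ∂g/∂u = s - 10u + 2 = 0, so (s, u) = (-8/79, 15/79).
The Hessian has g_{ss} = -8, g_{uu} = -10, g_{su} = 1, giving D = 79 > 0 with g_{ss} < 0, so the point is a local maximum.
g(-8/79, 15/79) = 177/79.

177/79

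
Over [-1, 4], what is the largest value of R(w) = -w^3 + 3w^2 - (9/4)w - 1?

R'(w) = -3w^2 + 6w - 9/4, which vanishes at w = 1/2 and w = 3/2.
Compare values at every candidate in [-1, 4]: R(-1) = 21/4; R(1/2) = -3/2; R(3/2) = -1; R(4) = -26.
The maximum over the interval is 21/4, attained at w = -1.

21/4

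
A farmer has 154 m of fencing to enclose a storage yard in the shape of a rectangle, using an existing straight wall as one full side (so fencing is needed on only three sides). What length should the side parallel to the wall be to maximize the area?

77

Let the sides perpendicular to the wall have length x and the parallel side y, so 2x + y = 154 and the area is A = xy = x(154 − 2x).
A'(x) = 154 − 4x = 0 gives x = 77/2, and A''(x) = −4 < 0 confirms a maximum.
Then y = 154 − 2·77/2 = 77 and A = 5929/2.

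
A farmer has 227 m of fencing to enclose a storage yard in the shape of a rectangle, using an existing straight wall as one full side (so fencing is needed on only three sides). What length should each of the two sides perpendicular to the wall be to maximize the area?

227/4

Let the sides perpendicular to the wall have length x and the parallel side y, so 2x + y = 227 and the area is A = xy = x(227 − 2x).
A'(x) = 227 − 4x = 0 gives x = 227/4, and A''(x) = −4 < 0 confirms a maximum.
Then y = 227 − 2·227/4 = 227/2 and A = 51529/8.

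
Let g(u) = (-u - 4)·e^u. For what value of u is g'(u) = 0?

Differentiating with the product rule gives g'(u) = (-u - 5)·e^u. Since e^u > 0, the only critical point is u = -5.
g''(-5) has the same sign as -1 < 0, so this is a local maximum.
g(-5) = (1)·e^(-5) ≈ 0.0067.

-5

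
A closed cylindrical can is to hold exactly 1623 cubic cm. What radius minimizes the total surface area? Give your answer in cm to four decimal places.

With radius r and height h, πr²h = 1623 so h = 1623/(πr²), and S(r) = 2πr² + 2πrh = 2πr² + 2·1623/r.
S'(r) = 4πr − 2·1623/r² = 0 ⇒ r³ = 1623/(2π), so r ≈ 6.3686 and h = 2r ≈ 12.7373.
S''(r) = 4π + 4·1623/r³ > 0, so this is the minimum; S ≈ 764.5283.

6.3686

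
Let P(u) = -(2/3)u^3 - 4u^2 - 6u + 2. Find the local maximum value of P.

Critical points: P'(u) = -2u^2 - 8u - 6 vanishes at u = -3, -1.
Second-derivative test with P''(u) = -4u - 8: P''(-3) = 4 > 0 ⇒ local minimum; P''(-1) = -4 < 0 ⇒ local maximum.
The local maximum is P(-1) = 14/3.

14/3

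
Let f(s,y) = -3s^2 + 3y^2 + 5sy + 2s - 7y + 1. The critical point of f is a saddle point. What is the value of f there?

-4/61

∂f/∂s = -6s + 5y + 2 = 0 and ∂f/∂y = 5s + 6y - 7 = 0, so (s, y) = (47/61, 32/61).
The Hessian has f_{ss} = -6, f_{yy} = 6, f_{sy} = 5, giving D = -61 < 0, so the point is a saddle point.
f(47/61, 32/61) = -4/61.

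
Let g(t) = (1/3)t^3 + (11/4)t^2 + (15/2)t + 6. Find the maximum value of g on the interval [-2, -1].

The derivative is t^2 + (11/2)t + 15/2, which has no zeros in [-2, -1].
Candidates: g(-2) = -2/3; g(-1) = 11/12.
Hence the absolute maximum is 11/12 at t = -1.

11/12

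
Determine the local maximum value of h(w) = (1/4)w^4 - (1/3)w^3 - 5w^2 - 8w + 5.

h'(w) = w^3 - w^2 - 10w - 8. Setting h'(w) = 0 gives w ∈ {-2, -1, 4}.
h''(w) = 3w^2 - 2w - 10. h''(-2) = 6 > 0 ⇒ local minimum; h''(-1) = -5 < 0 ⇒ local maximum; h''(4) = 30 > 0 ⇒ local minimum.
So the local maximum value is h(-1) = 103/12.

103/12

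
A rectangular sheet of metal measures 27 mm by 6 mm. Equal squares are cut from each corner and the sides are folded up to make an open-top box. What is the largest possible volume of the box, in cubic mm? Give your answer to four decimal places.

With cut size x, the volume is V(x) = x(27 − 2x)(6 − 2x) for 0 < x < 3.
V'(x) = 12x^2 − 132x + 162. Setting V'(x) = 0 gives x ≈ 1.4073 (the root in (0, 3)).
V''(x) = 24x − 132 is negative there, so this is the maximum; V ≈ 108.4186.

108.4186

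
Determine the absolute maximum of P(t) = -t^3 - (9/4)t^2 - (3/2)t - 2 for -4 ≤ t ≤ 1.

The derivative is -3t^2 - (9/2)t - 3/2, which vanishes at t = -1 and t = -1/2.
Candidates: P(-4) = 32; P(-1) = -7/4; P(-1/2) = -27/16; P(1) = -27/4.
Hence the absolute maximum is 32 at t = -4.

32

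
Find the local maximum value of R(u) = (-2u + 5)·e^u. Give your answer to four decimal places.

8.9634

Differentiating with the product rule gives R'(u) = (-2u + 3)·e^u. Since e^u > 0, the only critical point is u = 3/2.
R''(3/2) has the same sign as -2 < 0, so this is a local maximum.
R(3/2) = (2)·e^(3/2) ≈ 8.9634.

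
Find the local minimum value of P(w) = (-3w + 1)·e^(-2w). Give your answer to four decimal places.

-0.2833

P'(w) = (-3)·e^(-2w) + (-3w + 1)·(-2)·e^(-2w) = (6w - 5)·e^(-2w). Since e^(-2w) > 0, the only critical point is w = 5/6.
P''(5/6) has the same sign as 6 > 0, so this is a local minimum.
P(5/6) = (-3/2)·e^(-5/3) ≈ -0.2833.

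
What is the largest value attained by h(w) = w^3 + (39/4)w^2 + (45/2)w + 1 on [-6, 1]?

h'(w) = 3w^2 + (39/2)w + 45/2, which vanishes at w = -5 and w = -3/2.
Compare values at every candidate in [-6, 1]: h(-6) = 1,  h(-5) = 29/4,  h(-3/2) = -227/16,  h(1) = 137/4.
Hence the absolute maximum is 137/4 at w = 1.

137/4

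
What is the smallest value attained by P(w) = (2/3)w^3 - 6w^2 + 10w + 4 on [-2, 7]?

-136/3

P'(w) = 2w^2 - 12w + 10, which vanishes at w = 1 and w = 5.
Compare values at every candidate in [-2, 7]: P(-2) = -136/3; P(1) = 26/3; P(5) = -38/3; P(7) = 26/3.
Hence the absolute minimum is -136/3 at w = -2.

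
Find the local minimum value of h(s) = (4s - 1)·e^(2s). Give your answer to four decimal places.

-1.2131

By the product rule, h'(s) = (8s + 2)·e^(2s). Since e^(2s) > 0, the only critical point is s = -1/4.
h''(-1/4) has the same sign as 8 > 0, so this is a local minimum.
h(-1/4) = (-2)·e^(-1/2) ≈ -1.2131.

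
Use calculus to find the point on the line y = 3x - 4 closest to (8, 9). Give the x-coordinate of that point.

47/10

Minimize D(x)^2 = (x - 8)^2 + (3x - 13)^2.
d/dx[D^2] = 2(x - 8) + 2·3·(3x - 13) = 0 ⇒ x = 47/10.
Then y = 101/10 and the distance is √(121/10) ≈ 3.4785.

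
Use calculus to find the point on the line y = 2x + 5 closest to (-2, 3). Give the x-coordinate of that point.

Minimize D(x)^2 = (x + 2)^2 + (2x + 2)^2.
d/dx[D^2] = 2(x + 2) + 2·2·(2x + 2) = 0 ⇒ x = -6/5.
Then y = 13/5 and the distance is √(4/5) ≈ 0.8944.

-6/5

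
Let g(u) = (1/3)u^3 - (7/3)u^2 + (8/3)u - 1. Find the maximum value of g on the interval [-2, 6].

Differentiating, g'(u) = u^2 - (14/3)u + 8/3; which vanishes at u = 2/3 and u = 4.
Candidates: g(-2) = -55/3, g(2/3) = -13/81, g(4) = -19/3, g(6) = 3.
The maximum over the interval is 3, attained at u = 6.

3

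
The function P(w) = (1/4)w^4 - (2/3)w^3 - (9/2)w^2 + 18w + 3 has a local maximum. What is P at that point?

Critical points: P'(w) = w^3 - 2w^2 - 9w + 18 vanishes at w = -3, 2, 3.
P''(w) = 3w^2 - 4w - 9. P''(-3) = 30 > 0 ⇒ local minimum; P''(2) = -5 < 0 ⇒ local maximum; P''(3) = 6 > 0 ⇒ local minimum.
Thus P has its local maximum at w = 2, with value 59/3.

59/3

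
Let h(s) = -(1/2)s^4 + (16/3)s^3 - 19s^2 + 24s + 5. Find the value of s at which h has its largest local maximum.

h'(s) = -2s^3 + 16s^2 - 38s + 24. Setting h'(s) = 0 gives s ∈ {1, 3, 4}.
Second-derivative test with h''(s) = -6s^2 + 32s - 38: h''(1) = -12 < 0 ⇒ local maximum; h''(3) = 4 > 0 ⇒ local minimum; h''(4) = -6 < 0 ⇒ local maximum.
So the largest local maximum value is h(1) = 89/6.

1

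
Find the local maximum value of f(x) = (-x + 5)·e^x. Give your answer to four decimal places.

54.5982

By the product rule, f'(x) = (-x + 4)·e^x. Since e^x > 0, the only critical point is x = 4.
f''(4) has the same sign as -1 < 0, so this is a local maximum.
f(4) = (1)·e^(4) ≈ 54.5982.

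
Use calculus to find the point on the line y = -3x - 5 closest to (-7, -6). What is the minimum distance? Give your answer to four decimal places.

6.9570

Minimize D(x)^2 = (x + 7)^2 + (-3x + 1)^2.
d/dx[D^2] = 2(x + 7) + 2·(-3)·(-3x + 1) = 0 ⇒ x = -2/5.
Then y = -19/5 and the distance is √(242/5) ≈ 6.9570.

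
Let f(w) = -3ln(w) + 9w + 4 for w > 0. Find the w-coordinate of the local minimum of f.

f'(w) = -3/w + 9 = 0 gives w = 1/3.
f''(w) = 3/w², which is positive for w > 0, so this is a local minimum.
f(1/3) = -3·ln(1/3) + 3 + 4 ≈ 10.2958.

1/3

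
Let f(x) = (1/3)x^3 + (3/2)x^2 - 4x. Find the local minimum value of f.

-13/6

Critical points: f'(x) = x^2 + 3x - 4 vanishes at x = -4, 1.
Since f''(x) = 2x + 3, we get f''(-4) = -5 < 0 ⇒ local maximum; f''(1) = 5 > 0 ⇒ local minimum.
The local minimum is f(1) = -13/6.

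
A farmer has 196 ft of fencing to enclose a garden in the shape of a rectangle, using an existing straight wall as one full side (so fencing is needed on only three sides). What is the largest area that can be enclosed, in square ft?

Let the sides perpendicular to the wall have length x and the parallel side y, so 2x + y = 196 and the area is A = xy = x(196 − 2x).
A'(x) = 196 − 4x = 0 gives x = 49, and A''(x) = −4 < 0 confirms a maximum.
Then y = 196 − 2·49 = 98 and A = 4802.

4802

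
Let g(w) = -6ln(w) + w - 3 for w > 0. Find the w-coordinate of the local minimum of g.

g'(w) = -6/w + 1 = 0 gives w = 6.
g''(w) = 6/w², which is positive for w > 0, so this is a local minimum.
g(6) = -6·ln(6) + 6 - 3 ≈ -7.7506.

6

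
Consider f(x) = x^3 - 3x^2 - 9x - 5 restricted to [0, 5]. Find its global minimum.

f'(x) = 3x^2 - 6x - 9, whose only zero in [0, 5] is x = 3.
Evaluating at the critical points and endpoints: f(0) = -5, f(3) = -32, f(5) = 0.
So the minimum is f(3) = -32.

-32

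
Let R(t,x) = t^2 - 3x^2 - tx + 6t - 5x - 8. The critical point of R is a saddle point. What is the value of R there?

-217/13

∂R/∂t = 2t - x + 6 = 0 and ∂R/∂x = -t - 6x - 5 = 0, so (t, x) = (-41/13, -4/13).
The Hessian has R_{tt} = 2, R_{xx} = -6, R_{tx} = -1, giving D = -13 < 0, so the point is a saddle point.
R(-41/13, -4/13) = -217/13.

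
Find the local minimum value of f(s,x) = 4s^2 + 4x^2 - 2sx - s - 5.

-76/15

∂f/∂s = 8s - 2x - 1 = 0 and ∂f/∂x = -2s + 8x = 0, so (s, x) = (2/15, 1/30).
The Hessian has f_{ss} = 8, f_{xx} = 8, f_{sx} = -2, giving D = 60 > 0 with f_{ss} > 0, so the point is a local minimum.
f(2/15, 1/30) = -76/15.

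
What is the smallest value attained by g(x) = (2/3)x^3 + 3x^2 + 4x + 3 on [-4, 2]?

-23/3

g'(x) = 2x^2 + 6x + 4, which vanishes at x = -2 and x = -1.
Compare values at every candidate in [-4, 2]: g(-4) = -23/3; g(-2) = 5/3; g(-1) = 4/3; g(2) = 85/3.
Hence the absolute minimum is -23/3 at x = -4.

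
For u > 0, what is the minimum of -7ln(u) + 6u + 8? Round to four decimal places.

13.9209

f'(u) = -7/u + 6 = 0 gives u = 7/6.
f''(u) = 7/u², which is positive for u > 0, so this is a local minimum.
f(7/6) = -7·ln(7/6) + 7 + 8 ≈ 13.9209.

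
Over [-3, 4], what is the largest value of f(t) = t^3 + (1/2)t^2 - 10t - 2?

f'(t) = 3t^2 + t - 10, which vanishes at t = -2 and t = 5/3.
Compare values at every candidate in [-3, 4]: f(-3) = 11/2; f(-2) = 12; f(5/3) = -683/54; f(4) = 30.
Hence the absolute maximum is 30 at t = 4.

30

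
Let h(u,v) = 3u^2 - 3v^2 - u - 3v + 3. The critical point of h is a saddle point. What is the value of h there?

∂h/∂u = 6u - 1 = 0 and ∂h/∂v = -6v - 3 = 0, so (u, v) = (1/6, -1/2).
The Hessian has h_{uu} = 6, h_{vv} = -6, h_{uv} = 0, giving D = -36 < 0, so the point is a saddle point.
h(1/6, -1/2) = 11/3.

11/3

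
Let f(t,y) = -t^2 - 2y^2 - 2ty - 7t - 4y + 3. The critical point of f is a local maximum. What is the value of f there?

35/2

∂f/∂t = -2t - 2y - 7 = 0 and ∂f/∂y = -2t - 4y - 4 = 0, so (t, y) = (-5, 3/2).
The Hessian has f_{tt} = -2, f_{yy} = -4, f_{ty} = -2, giving D = 4 > 0 with f_{tt} < 0, so the point is a local maximum.
f(-5, 3/2) = 35/2.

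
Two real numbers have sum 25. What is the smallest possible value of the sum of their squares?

625/2

With a + b = 25, a^2 + b^2 = a^2 + (25 − a)^2.
The derivative 2a − 2(25 − a) = 4a − 50 vanishes at a = 25/2; second derivative 4 > 0, a minimum.
The minimum is 2·(25/2)^2 = 625/2.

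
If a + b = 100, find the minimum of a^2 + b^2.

With a + b = 100, a^2 + b^2 = a^2 + (100 − a)^2.
The derivative 2a − 2(100 − a) = 4a − 200 vanishes at a = 50; second derivative 4 > 0, a minimum.
The minimum is 2·(50)^2 = 5000.

5000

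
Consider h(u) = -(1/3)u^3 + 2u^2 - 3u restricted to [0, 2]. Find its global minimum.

-4/3

h'(u) = -u^2 + 4u - 3, whose only zero in [0, 2] is u = 1.
Candidates: h(0) = 0,  h(1) = -4/3,  h(2) = -2/3.
Hence the absolute minimum is -4/3 at u = 1.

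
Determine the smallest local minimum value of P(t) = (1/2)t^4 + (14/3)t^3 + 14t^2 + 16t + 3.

P'(t) = 2t^3 + 14t^2 + 28t + 16 = 0 at t = -4, -2, -1.
Second-derivative test with P''(t) = 6t^2 + 28t + 28: P''(-4) = 12 > 0 ⇒ local minimum; P''(-2) = -4 < 0 ⇒ local maximum; P''(-1) = 6 > 0 ⇒ local minimum.
So the smallest local minimum value is P(-4) = -23/3.

-23/3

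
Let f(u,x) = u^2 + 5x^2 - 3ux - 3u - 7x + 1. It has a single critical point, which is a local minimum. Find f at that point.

-146/11

∂f/∂u = 2u - 3x - 3 = 0 and ∂f/∂x = -3u + 10x - 7 = 0, so (u, x) = (51/11, 23/11).
The Hessian has f_{uu} = 2, f_{xx} = 10, f_{ux} = -3, giving D = 11 > 0 with f_{uu} > 0, so the point is a local minimum.
f(51/11, 23/11) = -146/11.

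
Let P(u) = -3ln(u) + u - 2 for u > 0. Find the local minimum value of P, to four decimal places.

P'(u) = -3/u + 1 = 0 gives u = 3.
P''(u) = 3/u², which is positive for u > 0, so this is a local minimum.
P(3) = -3·ln(3) + 3 - 2 ≈ -2.2958.

-2.2958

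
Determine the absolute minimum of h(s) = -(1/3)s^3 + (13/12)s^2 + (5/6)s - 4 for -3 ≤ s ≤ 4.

-14/3

Differentiating, h'(s) = -s^2 + (13/6)s + 5/6; which vanishes at s = -1/3 and s = 5/2.
Candidates: h(-3) = 49/4; h(-1/3) = -1343/324; h(5/2) = -17/48; h(4) = -14/3.
So the minimum is h(4) = -14/3.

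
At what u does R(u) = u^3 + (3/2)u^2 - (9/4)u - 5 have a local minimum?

1/2

R'(u) = 3u^2 + 3u - 9/4. Setting R'(u) = 0 gives u ∈ {-3/2, 1/2}.
R''(u) = 6u + 3. R''(-3/2) = -6 < 0 ⇒ local maximum; R''(1/2) = 6 > 0 ⇒ local minimum.
So the local minimum value is R(1/2) = -45/8.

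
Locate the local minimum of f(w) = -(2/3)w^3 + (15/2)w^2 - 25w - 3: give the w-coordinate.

5/2

f'(w) = -2w^2 + 15w - 25 = 0 at w = 5/2, 5.
Since f''(w) = -4w + 15, we get f''(5/2) = 5 > 0 ⇒ local minimum; f''(5) = -5 < 0 ⇒ local maximum.
Thus f has its local minimum at w = 5/2, with value -697/24.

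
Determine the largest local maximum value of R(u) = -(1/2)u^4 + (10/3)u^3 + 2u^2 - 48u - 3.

199/3

R'(u) = -2u^3 + 10u^2 + 4u - 48. Setting R'(u) = 0 gives u ∈ {-2, 3, 4}.
R''(u) = -6u^2 + 20u + 4. R''(-2) = -60 < 0 ⇒ local maximum; R''(3) = 10 > 0 ⇒ local minimum; R''(4) = -12 < 0 ⇒ local maximum.
Thus R has its largest local maximum at u = -2, with value 199/3.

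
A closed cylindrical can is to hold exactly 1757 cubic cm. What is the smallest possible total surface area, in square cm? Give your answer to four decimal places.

806.0507

With radius r and height h, πr²h = 1757 so h = 1757/(πr²), and S(r) = 2πr² + 2πrh = 2πr² + 2·1757/r.
S'(r) = 4πr − 2·1757/r² = 0 ⇒ r³ = 1757/(2π), so r ≈ 6.5393 and h = 2r ≈ 13.0786.
S''(r) = 4π + 4·1757/r³ > 0, so this is the minimum; S ≈ 806.0507.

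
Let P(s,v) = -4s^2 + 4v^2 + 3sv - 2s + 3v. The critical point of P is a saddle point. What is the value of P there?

-2/73

∂P/∂s = -8s + 3v - 2 = 0 and ∂P/∂v = 3s + 8v + 3 = 0, so (s, v) = (-25/73, -18/73).
The Hessian has P_{ss} = -8, P_{vv} = 8, P_{sv} = 3, giving D = -73 < 0, so the point is a saddle point.
P(-25/73, -18/73) = -2/73.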